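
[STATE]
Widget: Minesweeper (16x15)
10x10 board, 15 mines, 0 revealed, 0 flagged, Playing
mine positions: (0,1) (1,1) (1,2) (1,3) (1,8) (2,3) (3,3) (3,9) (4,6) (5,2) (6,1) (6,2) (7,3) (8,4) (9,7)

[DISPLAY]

■■■■■■■■■■      
■■■■■■■■■■      
■■■■■■■■■■      
■■■■■■■■■■      
■■■■■■■■■■      
■■■■■■■■■■      
■■■■■■■■■■      
■■■■■■■■■■      
■■■■■■■■■■      
■■■■■■■■■■      
                
                
                
                
                


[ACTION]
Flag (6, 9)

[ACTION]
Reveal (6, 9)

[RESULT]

■■■■■■■■■■      
■■■■■■■■■■      
■■■■■■■■■■      
■■■■■■■■■■      
■■■■■■■■■■      
■■■■■■■■■■      
■■■■■■■■■⚑      
■■■■■■■■■■      
■■■■■■■■■■      
■■■■■■■■■■      
                
                
                
                
                


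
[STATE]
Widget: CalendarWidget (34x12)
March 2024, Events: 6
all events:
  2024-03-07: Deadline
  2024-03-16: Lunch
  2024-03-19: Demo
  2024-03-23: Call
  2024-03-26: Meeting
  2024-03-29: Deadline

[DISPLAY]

            March 2024            
Mo Tu We Th Fr Sa Su              
             1  2  3              
 4  5  6  7*  8  9 10             
11 12 13 14 15 16* 17             
18 19* 20 21 22 23* 24            
25 26* 27 28 29* 30 31            
                                  
                                  
                                  
                                  
                                  


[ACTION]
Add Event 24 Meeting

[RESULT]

            March 2024            
Mo Tu We Th Fr Sa Su              
             1  2  3              
 4  5  6  7*  8  9 10             
11 12 13 14 15 16* 17             
18 19* 20 21 22 23* 24*           
25 26* 27 28 29* 30 31            
                                  
                                  
                                  
                                  
                                  


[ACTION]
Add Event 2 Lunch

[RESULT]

            March 2024            
Mo Tu We Th Fr Sa Su              
             1  2*  3             
 4  5  6  7*  8  9 10             
11 12 13 14 15 16* 17             
18 19* 20 21 22 23* 24*           
25 26* 27 28 29* 30 31            
                                  
                                  
                                  
                                  
                                  


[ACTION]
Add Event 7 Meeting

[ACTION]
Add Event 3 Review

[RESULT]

            March 2024            
Mo Tu We Th Fr Sa Su              
             1  2*  3*            
 4  5  6  7*  8  9 10             
11 12 13 14 15 16* 17             
18 19* 20 21 22 23* 24*           
25 26* 27 28 29* 30 31            
                                  
                                  
                                  
                                  
                                  


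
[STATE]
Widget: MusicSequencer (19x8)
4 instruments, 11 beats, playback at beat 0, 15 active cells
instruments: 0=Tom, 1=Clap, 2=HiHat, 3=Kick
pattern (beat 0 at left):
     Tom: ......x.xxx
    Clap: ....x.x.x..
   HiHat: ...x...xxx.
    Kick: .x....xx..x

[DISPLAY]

      ▼1234567890  
   Tom······█·███  
  Clap····█·█·█··  
 HiHat···█···███·  
  Kick·█····██··█  
                   
                   
                   


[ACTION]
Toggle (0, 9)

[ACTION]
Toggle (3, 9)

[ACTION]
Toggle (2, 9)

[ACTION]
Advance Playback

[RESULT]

      0▼234567890  
   Tom······█·█·█  
  Clap····█·█·█··  
 HiHat···█···██··  
  Kick·█····██·██  
                   
                   
                   


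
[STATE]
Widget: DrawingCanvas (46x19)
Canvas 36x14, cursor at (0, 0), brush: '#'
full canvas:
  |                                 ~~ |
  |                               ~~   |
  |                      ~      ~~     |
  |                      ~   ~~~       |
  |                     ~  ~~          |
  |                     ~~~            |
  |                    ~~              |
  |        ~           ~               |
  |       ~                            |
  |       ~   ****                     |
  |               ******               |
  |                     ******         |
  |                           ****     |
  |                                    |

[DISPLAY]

+                                ~~           
                               ~~             
                      ~      ~~               
                      ~   ~~~                 
                     ~  ~~                    
                     ~~~                      
                    ~~                        
        ~           ~                         
       ~                                      
       ~   ****                               
               ******                         
                     ******                   
                           ****               
                                              
                                              
                                              
                                              
                                              
                                              


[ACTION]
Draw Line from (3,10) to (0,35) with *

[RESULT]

+                              *****          
                       ********~~             
               ********      ~~               
          *****       ~   ~~~                 
                     ~  ~~                    
                     ~~~                      
                    ~~                        
        ~           ~                         
       ~                                      
       ~   ****                               
               ******                         
                     ******                   
                           ****               
                                              
                                              
                                              
                                              
                                              
                                              


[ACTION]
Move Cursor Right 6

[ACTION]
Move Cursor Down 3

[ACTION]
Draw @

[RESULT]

                               *****          
                       ********~~             
               ********      ~~               
      @   *****       ~   ~~~                 
                     ~  ~~                    
                     ~~~                      
                    ~~                        
        ~           ~                         
       ~                                      
       ~   ****                               
               ******                         
                     ******                   
                           ****               
                                              
                                              
                                              
                                              
                                              
                                              


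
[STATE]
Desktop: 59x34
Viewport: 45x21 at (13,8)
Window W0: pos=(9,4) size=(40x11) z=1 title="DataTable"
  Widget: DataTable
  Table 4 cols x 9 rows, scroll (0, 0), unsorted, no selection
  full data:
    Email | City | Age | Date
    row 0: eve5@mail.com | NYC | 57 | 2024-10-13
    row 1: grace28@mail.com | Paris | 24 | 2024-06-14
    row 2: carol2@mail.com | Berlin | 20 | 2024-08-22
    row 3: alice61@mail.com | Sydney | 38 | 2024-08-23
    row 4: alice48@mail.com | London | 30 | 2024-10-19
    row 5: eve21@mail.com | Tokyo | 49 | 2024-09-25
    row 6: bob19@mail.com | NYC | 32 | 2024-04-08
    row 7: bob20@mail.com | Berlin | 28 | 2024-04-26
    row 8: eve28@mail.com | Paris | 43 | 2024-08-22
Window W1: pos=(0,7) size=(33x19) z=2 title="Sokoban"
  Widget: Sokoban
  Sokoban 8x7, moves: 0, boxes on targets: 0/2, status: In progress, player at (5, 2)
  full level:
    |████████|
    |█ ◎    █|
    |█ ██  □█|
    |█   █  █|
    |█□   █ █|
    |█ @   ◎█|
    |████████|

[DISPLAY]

                   ┃┼───┼──────────┃         
───────────────────┨│57 │2024-10-13┃         
                   ┃│24 │2024-06-14┃         
                   ┃│20 │2024-08-22┃         
                   ┃│38 │2024-08-23┃         
                   ┃│30 │2024-10-19┃         
                   ┃━━━━━━━━━━━━━━━┛         
                   ┃                         
                   ┃                         
2                  ┃                         
                   ┃                         
                   ┃                         
                   ┃                         
                   ┃                         
                   ┃                         
                   ┃                         
                   ┃                         
━━━━━━━━━━━━━━━━━━━┛                         
                                             
                                             
                                             


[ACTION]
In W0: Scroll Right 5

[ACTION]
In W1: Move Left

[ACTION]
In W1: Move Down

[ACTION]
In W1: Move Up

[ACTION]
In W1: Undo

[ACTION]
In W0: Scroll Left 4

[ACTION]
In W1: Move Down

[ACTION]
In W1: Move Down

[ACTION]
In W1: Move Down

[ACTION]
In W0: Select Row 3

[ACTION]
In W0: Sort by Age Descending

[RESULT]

                   ┃┼───┼──────────┃         
───────────────────┨│57 │2024-10-13┃         
                   ┃│49 │2024-09-25┃         
                   ┃│43 │2024-08-22┃         
                   ┃│38 │2024-08-23┃         
                   ┃│32 │2024-04-08┃         
                   ┃━━━━━━━━━━━━━━━┛         
                   ┃                         
                   ┃                         
2                  ┃                         
                   ┃                         
                   ┃                         
                   ┃                         
                   ┃                         
                   ┃                         
                   ┃                         
                   ┃                         
━━━━━━━━━━━━━━━━━━━┛                         
                                             
                                             
                                             


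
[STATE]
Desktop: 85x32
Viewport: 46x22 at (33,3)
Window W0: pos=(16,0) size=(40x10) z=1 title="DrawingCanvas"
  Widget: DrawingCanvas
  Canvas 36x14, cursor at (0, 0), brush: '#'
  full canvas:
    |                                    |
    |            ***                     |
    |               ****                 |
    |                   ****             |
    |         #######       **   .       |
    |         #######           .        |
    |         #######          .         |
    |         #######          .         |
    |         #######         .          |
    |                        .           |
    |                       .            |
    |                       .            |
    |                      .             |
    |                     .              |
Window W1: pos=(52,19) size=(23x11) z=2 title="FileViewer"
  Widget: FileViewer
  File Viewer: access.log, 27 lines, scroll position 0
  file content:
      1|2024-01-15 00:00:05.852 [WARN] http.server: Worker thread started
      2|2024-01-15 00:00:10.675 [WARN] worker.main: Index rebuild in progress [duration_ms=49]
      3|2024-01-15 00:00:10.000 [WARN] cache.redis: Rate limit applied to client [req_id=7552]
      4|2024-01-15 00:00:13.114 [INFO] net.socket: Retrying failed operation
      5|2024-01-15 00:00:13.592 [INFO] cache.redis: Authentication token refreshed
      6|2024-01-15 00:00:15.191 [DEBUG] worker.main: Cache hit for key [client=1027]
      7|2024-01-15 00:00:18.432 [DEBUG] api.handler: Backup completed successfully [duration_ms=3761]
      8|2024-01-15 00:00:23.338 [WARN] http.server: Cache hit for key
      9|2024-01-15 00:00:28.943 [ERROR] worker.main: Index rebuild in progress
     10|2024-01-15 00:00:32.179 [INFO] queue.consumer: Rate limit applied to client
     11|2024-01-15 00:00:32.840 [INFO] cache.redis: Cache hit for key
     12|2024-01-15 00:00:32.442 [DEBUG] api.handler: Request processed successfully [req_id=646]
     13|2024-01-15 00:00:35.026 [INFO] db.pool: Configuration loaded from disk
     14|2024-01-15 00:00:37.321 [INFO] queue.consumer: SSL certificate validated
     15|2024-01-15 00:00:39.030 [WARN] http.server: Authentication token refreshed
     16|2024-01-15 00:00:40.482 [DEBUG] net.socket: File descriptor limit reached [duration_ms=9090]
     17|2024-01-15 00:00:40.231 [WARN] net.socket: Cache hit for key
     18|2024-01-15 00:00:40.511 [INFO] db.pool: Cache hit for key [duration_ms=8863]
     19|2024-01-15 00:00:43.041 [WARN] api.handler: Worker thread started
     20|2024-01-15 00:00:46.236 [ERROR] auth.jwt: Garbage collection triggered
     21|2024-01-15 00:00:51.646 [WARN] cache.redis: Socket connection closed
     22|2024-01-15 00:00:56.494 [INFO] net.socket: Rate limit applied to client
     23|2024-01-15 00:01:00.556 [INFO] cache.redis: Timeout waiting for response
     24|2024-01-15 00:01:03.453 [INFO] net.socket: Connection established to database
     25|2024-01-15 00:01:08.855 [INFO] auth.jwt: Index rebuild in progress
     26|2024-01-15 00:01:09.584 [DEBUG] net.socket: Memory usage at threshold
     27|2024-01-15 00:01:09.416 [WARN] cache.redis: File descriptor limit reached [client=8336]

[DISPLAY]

                      ┃                       
                      ┃                       
***                   ┃                       
   ****               ┃                       
       **   .         ┃                       
           .          ┃                       
━━━━━━━━━━━━━━━━━━━━━━┛                       
                                              
                                              
                                              
                                              
                                              
                                              
                                              
                                              
                                              
                   ┏━━━━━━━━━━━━━━━━━━━━━┓    
                   ┃ FileViewer          ┃    
                   ┠─────────────────────┨    
                   ┃2024-01-15 00:00:05.▲┃    
                   ┃2024-01-15 00:00:10.█┃    
                   ┃2024-01-15 00:00:10.░┃    


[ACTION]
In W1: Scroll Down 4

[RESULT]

                      ┃                       
                      ┃                       
***                   ┃                       
   ****               ┃                       
       **   .         ┃                       
           .          ┃                       
━━━━━━━━━━━━━━━━━━━━━━┛                       
                                              
                                              
                                              
                                              
                                              
                                              
                                              
                                              
                                              
                   ┏━━━━━━━━━━━━━━━━━━━━━┓    
                   ┃ FileViewer          ┃    
                   ┠─────────────────────┨    
                   ┃2024-01-15 00:00:13.▲┃    
                   ┃2024-01-15 00:00:15.░┃    
                   ┃2024-01-15 00:00:18.█┃    


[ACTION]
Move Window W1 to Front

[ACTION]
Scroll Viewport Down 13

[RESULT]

                                              
                                              
                                              
                                              
                                              
                                              
                                              
                                              
                                              
                   ┏━━━━━━━━━━━━━━━━━━━━━┓    
                   ┃ FileViewer          ┃    
                   ┠─────────────────────┨    
                   ┃2024-01-15 00:00:13.▲┃    
                   ┃2024-01-15 00:00:15.░┃    
                   ┃2024-01-15 00:00:18.█┃    
                   ┃2024-01-15 00:00:23.░┃    
                   ┃2024-01-15 00:00:28.░┃    
                   ┃2024-01-15 00:00:32.░┃    
                   ┃2024-01-15 00:00:32.▼┃    
                   ┗━━━━━━━━━━━━━━━━━━━━━┛    
                                              
                                              


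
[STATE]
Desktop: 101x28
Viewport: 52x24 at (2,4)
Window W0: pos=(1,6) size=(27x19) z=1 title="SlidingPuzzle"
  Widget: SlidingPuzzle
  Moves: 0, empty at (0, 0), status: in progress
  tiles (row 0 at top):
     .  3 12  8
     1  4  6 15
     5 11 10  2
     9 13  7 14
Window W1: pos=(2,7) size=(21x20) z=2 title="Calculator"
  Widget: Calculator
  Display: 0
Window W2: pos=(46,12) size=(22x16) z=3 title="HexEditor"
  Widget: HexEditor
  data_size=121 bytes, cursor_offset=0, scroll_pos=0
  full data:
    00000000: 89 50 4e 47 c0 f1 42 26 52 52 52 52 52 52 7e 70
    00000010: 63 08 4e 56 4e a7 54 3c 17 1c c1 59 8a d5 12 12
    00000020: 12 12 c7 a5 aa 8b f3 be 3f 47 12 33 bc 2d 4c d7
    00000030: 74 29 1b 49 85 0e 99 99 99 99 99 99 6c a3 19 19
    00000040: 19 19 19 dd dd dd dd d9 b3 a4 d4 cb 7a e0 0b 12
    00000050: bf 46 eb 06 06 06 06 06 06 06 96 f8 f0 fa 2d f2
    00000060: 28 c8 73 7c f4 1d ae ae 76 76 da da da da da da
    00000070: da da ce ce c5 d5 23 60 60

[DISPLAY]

                                                    
                                                    
━━━━━━━━━━━━━━━━━━━━━━━━━┓                          
┏━━━━━━━━━━━━━━━━━━━┓    ┃                          
┃ Calculator        ┃────┨                          
┠───────────────────┨    ┃                          
┃                  0┃    ┃                          
┃┌───┬───┬───┬───┐  ┃    ┃                          
┃│ 7 │ 8 │ 9 │ ÷ │  ┃    ┃                  ┏━━━━━━━
┃├───┼───┼───┼───┤  ┃    ┃                  ┃ HexEdi
┃│ 4 │ 5 │ 6 │ × │  ┃    ┃                  ┠───────
┃├───┼───┼───┼───┤  ┃    ┃                  ┃0000000
┃│ 1 │ 2 │ 3 │ - │  ┃    ┃                  ┃0000001
┃├───┼───┼───┼───┤  ┃    ┃                  ┃0000002
┃│ 0 │ . │ = │ + │  ┃    ┃                  ┃0000003
┃├───┼───┼───┼───┤  ┃    ┃                  ┃0000004
┃│ C │ MC│ MR│ M+│  ┃    ┃                  ┃0000005
┃└───┴───┴───┴───┘  ┃    ┃                  ┃0000006
┃                   ┃    ┃                  ┃0000007
┃                   ┃    ┃                  ┃       
┃                   ┃━━━━┛                  ┃       
┃                   ┃                       ┃       
┗━━━━━━━━━━━━━━━━━━━┛                       ┃       
                                            ┗━━━━━━━


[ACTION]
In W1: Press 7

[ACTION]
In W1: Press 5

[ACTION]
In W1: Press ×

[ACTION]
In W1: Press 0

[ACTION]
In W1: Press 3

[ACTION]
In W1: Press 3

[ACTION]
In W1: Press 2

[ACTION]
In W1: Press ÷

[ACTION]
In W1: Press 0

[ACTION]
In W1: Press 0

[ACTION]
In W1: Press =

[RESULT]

                                                    
                                                    
━━━━━━━━━━━━━━━━━━━━━━━━━┓                          
┏━━━━━━━━━━━━━━━━━━━┓    ┃                          
┃ Calculator        ┃────┨                          
┠───────────────────┨    ┃                          
┃              Error┃    ┃                          
┃┌───┬───┬───┬───┐  ┃    ┃                          
┃│ 7 │ 8 │ 9 │ ÷ │  ┃    ┃                  ┏━━━━━━━
┃├───┼───┼───┼───┤  ┃    ┃                  ┃ HexEdi
┃│ 4 │ 5 │ 6 │ × │  ┃    ┃                  ┠───────
┃├───┼───┼───┼───┤  ┃    ┃                  ┃0000000
┃│ 1 │ 2 │ 3 │ - │  ┃    ┃                  ┃0000001
┃├───┼───┼───┼───┤  ┃    ┃                  ┃0000002
┃│ 0 │ . │ = │ + │  ┃    ┃                  ┃0000003
┃├───┼───┼───┼───┤  ┃    ┃                  ┃0000004
┃│ C │ MC│ MR│ M+│  ┃    ┃                  ┃0000005
┃└───┴───┴───┴───┘  ┃    ┃                  ┃0000006
┃                   ┃    ┃                  ┃0000007
┃                   ┃    ┃                  ┃       
┃                   ┃━━━━┛                  ┃       
┃                   ┃                       ┃       
┗━━━━━━━━━━━━━━━━━━━┛                       ┃       
                                            ┗━━━━━━━


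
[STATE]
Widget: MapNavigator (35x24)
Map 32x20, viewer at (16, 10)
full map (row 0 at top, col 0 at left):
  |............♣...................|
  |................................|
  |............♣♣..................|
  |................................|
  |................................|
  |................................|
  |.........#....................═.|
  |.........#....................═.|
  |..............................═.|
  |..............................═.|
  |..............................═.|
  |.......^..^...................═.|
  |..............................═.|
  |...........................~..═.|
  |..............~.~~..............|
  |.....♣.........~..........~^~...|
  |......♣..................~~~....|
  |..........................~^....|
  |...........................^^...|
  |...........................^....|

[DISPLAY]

                                   
                                   
 ............♣...................  
 ................................  
 ............♣♣..................  
 ................................  
 ................................  
 ................................  
 .........#....................═.  
 .........#....................═.  
 ..............................═.  
 ..............................═.  
 ................@.............═.  
 .......^..^...................═.  
 ..............................═.  
 ...........................~..═.  
 ..............~.~~..............  
 .....♣.........~..........~^~...  
 ......♣..................~~~....  
 ..........................~^....  
 ...........................^^...  
 ...........................^....  
                                   
                                   


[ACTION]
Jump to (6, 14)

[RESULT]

           ............♣♣..........
           ........................
           ........................
           ........................
           .........#..............
           .........#..............
           ........................
           ........................
           ........................
           .......^..^.............
           ........................
           ........................
           ......@.......~.~~......
           .....♣.........~........
           ......♣.................
           ........................
           ........................
           ........................
                                   
                                   
                                   
                                   
                                   
                                   


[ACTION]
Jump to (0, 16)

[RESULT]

                 ..................
                 ..................
                 .........#........
                 .........#........
                 ..................
                 ..................
                 ..................
                 .......^..^.......
                 ..................
                 ..................
                 ..............~.~~
                 .....♣.........~..
                 @.....♣...........
                 ..................
                 ..................
                 ..................
                                   
                                   
                                   
                                   
                                   
                                   
                                   
                                   


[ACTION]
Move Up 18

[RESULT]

                                   
                                   
                                   
                                   
                                   
                                   
                                   
                                   
                                   
                                   
                                   
                                   
                 @...........♣.....
                 ..................
                 ............♣♣....
                 ..................
                 ..................
                 ..................
                 .........#........
                 .........#........
                 ..................
                 ..................
                 ..................
                 .......^..^.......


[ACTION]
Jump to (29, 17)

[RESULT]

....................               
..................═.               
..................═.               
..................═.               
..................═.               
..................═.               
..................═.               
..................═.               
...............~..═.               
..~.~~..............               
...~..........~^~...               
.............~~~....               
..............~^.@..               
...............^^...               
...............^....               
                                   
                                   
                                   
                                   
                                   
                                   
                                   
                                   
                                   


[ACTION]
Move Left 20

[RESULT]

        ...........................
        .........#.................
        .........#.................
        ...........................
        ...........................
        ...........................
        .......^..^................
        ...........................
        ...........................
        ..............~.~~.........
        .....♣.........~..........~
        ......♣..................~~
        .........@................~
        ...........................
        ...........................
                                   
                                   
                                   
                                   
                                   
                                   
                                   
                                   
                                   


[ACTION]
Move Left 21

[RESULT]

                 ..................
                 .........#........
                 .........#........
                 ..................
                 ..................
                 ..................
                 .......^..^.......
                 ..................
                 ..................
                 ..............~.~~
                 .....♣.........~..
                 ......♣...........
                 @.................
                 ..................
                 ..................
                                   
                                   
                                   
                                   
                                   
                                   
                                   
                                   
                                   


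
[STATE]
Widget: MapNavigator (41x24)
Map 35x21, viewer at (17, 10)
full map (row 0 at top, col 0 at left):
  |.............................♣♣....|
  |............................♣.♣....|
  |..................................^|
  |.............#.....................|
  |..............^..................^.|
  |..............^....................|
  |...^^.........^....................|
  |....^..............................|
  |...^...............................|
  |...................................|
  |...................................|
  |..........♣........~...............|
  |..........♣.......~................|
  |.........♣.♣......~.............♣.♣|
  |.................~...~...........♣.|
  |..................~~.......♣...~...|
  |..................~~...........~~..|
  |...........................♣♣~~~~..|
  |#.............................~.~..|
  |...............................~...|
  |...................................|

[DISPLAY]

                                         
                                         
   .............................♣♣....   
   ............................♣.♣....   
   ..................................^   
   .............#.....................   
   ..............^..................^.   
   ..............^....................   
   ...^^.........^....................   
   ....^..............................   
   ...^...............................   
   ...................................   
   .................@.................   
   ..........♣........~...............   
   ..........♣.......~................   
   .........♣.♣......~.............♣.♣   
   .................~...~...........♣.   
   ..................~~.......♣...~...   
   ..................~~...........~~..   
   ...........................♣♣~~~~..   
   #.............................~.~..   
   ...............................~...   
   ...................................   
                                         


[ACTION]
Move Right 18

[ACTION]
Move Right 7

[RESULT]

                                         
                                         
...............♣♣....                    
..............♣.♣....                    
....................^                    
.....................                    
^..................^.                    
^....................                    
^....................                    
.....................                    
.....................                    
.....................                    
....................@                    
.....~...............                    
....~................                    
....~.............♣.♣                    
...~...~...........♣.                    
....~~.......♣...~...                    
....~~...........~~..                    
.............♣♣~~~~..                    
................~.~..                    
.................~...                    
.....................                    
                                         


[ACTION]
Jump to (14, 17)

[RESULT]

      ..............^....................
      ...^^.........^....................
      ....^..............................
      ...^...............................
      ...................................
      ...................................
      ..........♣........~...............
      ..........♣.......~................
      .........♣.♣......~.............♣.♣
      .................~...~...........♣.
      ..................~~.......♣...~...
      ..................~~...........~~..
      ..............@............♣♣~~~~..
      #.............................~.~..
      ...............................~...
      ...................................
                                         
                                         
                                         
                                         
                                         
                                         
                                         
                                         


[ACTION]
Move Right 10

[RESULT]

..........^....................          
^.........^....................          
^..............................          
...............................          
...............................          
...............................          
......♣........~...............          
......♣.......~................          
.....♣.♣......~.............♣.♣          
.............~...~...........♣.          
..............~~.......♣...~...          
..............~~...........~~..          
....................@..♣♣~~~~..          
..........................~.~..          
...........................~...          
...............................          
                                         
                                         
                                         
                                         
                                         
                                         
                                         
                                         


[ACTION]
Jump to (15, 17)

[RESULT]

     ..............^.................... 
     ...^^.........^.................... 
     ....^.............................. 
     ...^............................... 
     ................................... 
     ................................... 
     ..........♣........~............... 
     ..........♣.......~................ 
     .........♣.♣......~.............♣.♣ 
     .................~...~...........♣. 
     ..................~~.......♣...~... 
     ..................~~...........~~.. 
     ...............@...........♣♣~~~~.. 
     #.............................~.~.. 
     ...............................~... 
     ................................... 
                                         
                                         
                                         
                                         
                                         
                                         
                                         
                                         


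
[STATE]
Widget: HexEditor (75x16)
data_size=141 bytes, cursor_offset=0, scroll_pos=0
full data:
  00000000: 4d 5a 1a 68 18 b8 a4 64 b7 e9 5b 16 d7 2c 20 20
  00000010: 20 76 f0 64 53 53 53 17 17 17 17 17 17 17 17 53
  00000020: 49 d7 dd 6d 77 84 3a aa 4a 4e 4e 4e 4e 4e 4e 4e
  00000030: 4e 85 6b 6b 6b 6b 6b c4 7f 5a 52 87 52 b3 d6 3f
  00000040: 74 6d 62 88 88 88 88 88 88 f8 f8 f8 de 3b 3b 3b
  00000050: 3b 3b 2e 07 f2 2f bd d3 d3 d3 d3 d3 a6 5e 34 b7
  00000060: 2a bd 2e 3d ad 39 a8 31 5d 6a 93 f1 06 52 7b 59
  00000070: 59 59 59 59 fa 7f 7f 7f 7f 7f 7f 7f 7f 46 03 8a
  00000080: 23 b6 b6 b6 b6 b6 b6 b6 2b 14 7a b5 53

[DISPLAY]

00000000  4D 5a 1a 68 18 b8 a4 64  b7 e9 5b 16 d7 2c 20 20  |MZ.h...d..[..,
00000010  20 76 f0 64 53 53 53 17  17 17 17 17 17 17 17 53  | v.dSSS.......
00000020  49 d7 dd 6d 77 84 3a aa  4a 4e 4e 4e 4e 4e 4e 4e  |I..mw.:.JNNNNN
00000030  4e 85 6b 6b 6b 6b 6b c4  7f 5a 52 87 52 b3 d6 3f  |N.kkkkk..ZR.R.
00000040  74 6d 62 88 88 88 88 88  88 f8 f8 f8 de 3b 3b 3b  |tmb..........;
00000050  3b 3b 2e 07 f2 2f bd d3  d3 d3 d3 d3 a6 5e 34 b7  |;;.../.......^
00000060  2a bd 2e 3d ad 39 a8 31  5d 6a 93 f1 06 52 7b 59  |*..=.9.1]j...R
00000070  59 59 59 59 fa 7f 7f 7f  7f 7f 7f 7f 7f 46 03 8a  |YYYY.........F
00000080  23 b6 b6 b6 b6 b6 b6 b6  2b 14 7a b5 53           |#.......+.z.S 
                                                                           
                                                                           
                                                                           
                                                                           
                                                                           
                                                                           
                                                                           


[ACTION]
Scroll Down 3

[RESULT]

00000030  4e 85 6b 6b 6b 6b 6b c4  7f 5a 52 87 52 b3 d6 3f  |N.kkkkk..ZR.R.
00000040  74 6d 62 88 88 88 88 88  88 f8 f8 f8 de 3b 3b 3b  |tmb..........;
00000050  3b 3b 2e 07 f2 2f bd d3  d3 d3 d3 d3 a6 5e 34 b7  |;;.../.......^
00000060  2a bd 2e 3d ad 39 a8 31  5d 6a 93 f1 06 52 7b 59  |*..=.9.1]j...R
00000070  59 59 59 59 fa 7f 7f 7f  7f 7f 7f 7f 7f 46 03 8a  |YYYY.........F
00000080  23 b6 b6 b6 b6 b6 b6 b6  2b 14 7a b5 53           |#.......+.z.S 
                                                                           
                                                                           
                                                                           
                                                                           
                                                                           
                                                                           
                                                                           
                                                                           
                                                                           
                                                                           


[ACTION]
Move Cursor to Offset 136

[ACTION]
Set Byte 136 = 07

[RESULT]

00000030  4e 85 6b 6b 6b 6b 6b c4  7f 5a 52 87 52 b3 d6 3f  |N.kkkkk..ZR.R.
00000040  74 6d 62 88 88 88 88 88  88 f8 f8 f8 de 3b 3b 3b  |tmb..........;
00000050  3b 3b 2e 07 f2 2f bd d3  d3 d3 d3 d3 a6 5e 34 b7  |;;.../.......^
00000060  2a bd 2e 3d ad 39 a8 31  5d 6a 93 f1 06 52 7b 59  |*..=.9.1]j...R
00000070  59 59 59 59 fa 7f 7f 7f  7f 7f 7f 7f 7f 46 03 8a  |YYYY.........F
00000080  23 b6 b6 b6 b6 b6 b6 b6  07 14 7a b5 53           |#.........z.S 
                                                                           
                                                                           
                                                                           
                                                                           
                                                                           
                                                                           
                                                                           
                                                                           
                                                                           
                                                                           
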